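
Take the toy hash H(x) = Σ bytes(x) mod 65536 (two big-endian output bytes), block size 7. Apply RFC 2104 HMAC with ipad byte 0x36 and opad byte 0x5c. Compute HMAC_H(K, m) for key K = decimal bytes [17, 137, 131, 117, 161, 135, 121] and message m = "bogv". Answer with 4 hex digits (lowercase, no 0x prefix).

044f

Key decimal bytes [17, 137, 131, 117, 161, 135, 121] = 11 89 83 75 a1 87 79 is exactly B = 7 bytes: K' = 11 89 83 75 a1 87 79.
K' ⊕ ipad = 27 bf b5 43 97 b1 4f.  K' ⊕ opad = 4d d5 df 29 fd db 25.
Inner input = (K'⊕ipad) ∥ m = 27 bf b5 43 97 b1 4f ∥ 62 6f 67 76.
Inner hash: sum = 39+191+181+67+151+177+79+98+111+103+118 = 1315 → 05 23.
Outer input = (K'⊕opad) ∥ inner = 4d d5 df 29 fd db 25 ∥ 05 23.
Outer hash (tag): sum = 77+213+223+41+253+219+37+5+35 = 1103 → 04 4f.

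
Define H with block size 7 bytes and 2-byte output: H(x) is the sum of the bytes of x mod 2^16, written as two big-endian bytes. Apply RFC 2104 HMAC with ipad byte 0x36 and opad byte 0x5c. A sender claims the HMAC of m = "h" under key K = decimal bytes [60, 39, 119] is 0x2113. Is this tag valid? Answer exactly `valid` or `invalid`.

invalid

Key decimal bytes [60, 39, 119] = 3c 27 77 is 3 bytes ≤ B = 7; zero-pad to 7 bytes: K' = 3c 27 77 00 00 00 00.
K' ⊕ ipad = 0a 11 41 36 36 36 36; K' ⊕ opad = 60 7b 2b 5c 5c 5c 5c.
Inner hash: sum = 10+17+65+54+54+54+54+104 = 412 → 01 9c.
Outer hash (recomputed tag): sum = 96+123+43+92+92+92+92+1+156 = 787 → 03 13.
Recomputed tag = 0313; claimed = 2113 → mismatch.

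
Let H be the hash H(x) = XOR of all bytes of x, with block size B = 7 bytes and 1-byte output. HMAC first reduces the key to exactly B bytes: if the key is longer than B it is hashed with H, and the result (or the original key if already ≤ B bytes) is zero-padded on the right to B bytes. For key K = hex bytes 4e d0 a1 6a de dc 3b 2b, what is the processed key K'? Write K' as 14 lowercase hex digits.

|K| = 8 > B = 7, so first hash the key.
H(K): XOR 4e⊕d0⊕a1⊕6a⊕de⊕dc⊕3b⊕2b = 47.
Zero-pad H(K) = 47 to 7 bytes: K' = 47 00 00 00 00 00 00.

47000000000000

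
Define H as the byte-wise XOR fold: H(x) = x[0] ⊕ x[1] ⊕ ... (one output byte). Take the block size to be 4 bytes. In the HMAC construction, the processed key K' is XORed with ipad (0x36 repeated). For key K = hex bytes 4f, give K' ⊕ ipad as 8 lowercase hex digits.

79363636

Key hex bytes 4f is 1 byte ≤ B = 4; zero-pad to 4 bytes: K' = 4f 00 00 00.
XOR each byte with 0x36: 4f⊕36=79, 00⊕36=36, 00⊕36=36, 00⊕36=36.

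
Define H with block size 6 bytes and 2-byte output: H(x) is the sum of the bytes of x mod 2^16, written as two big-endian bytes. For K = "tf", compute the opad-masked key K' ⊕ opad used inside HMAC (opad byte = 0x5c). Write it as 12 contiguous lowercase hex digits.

283a5c5c5c5c

Key "tf" = 74 66 is 2 bytes ≤ B = 6; zero-pad to 6 bytes: K' = 74 66 00 00 00 00.
XOR each byte with 0x5c: 74⊕5c=28, 66⊕5c=3a, 00⊕5c=5c, 00⊕5c=5c, 00⊕5c=5c, 00⊕5c=5c.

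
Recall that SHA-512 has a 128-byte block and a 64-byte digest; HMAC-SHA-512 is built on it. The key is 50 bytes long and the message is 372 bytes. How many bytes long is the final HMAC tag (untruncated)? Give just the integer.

The tag is one SHA-512 digest: 64 bytes.

64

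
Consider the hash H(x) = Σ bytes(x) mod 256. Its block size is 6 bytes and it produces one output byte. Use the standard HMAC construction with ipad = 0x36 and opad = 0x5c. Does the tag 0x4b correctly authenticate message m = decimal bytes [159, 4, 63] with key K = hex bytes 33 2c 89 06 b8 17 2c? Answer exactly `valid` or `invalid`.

Key hex bytes 33 2c 89 06 b8 17 2c is 7 bytes > B = 6, so hash it first: H(key) = e9, then zero-pad to 6 bytes: K' = e9 00 00 00 00 00.
K' ⊕ ipad = df 36 36 36 36 36; K' ⊕ opad = b5 5c 5c 5c 5c 5c.
Inner hash: sum = 223+54+54+54+54+54+159+4+63 = 719; mod 256 = 207 → cf.
Outer hash (recomputed tag): sum = 181+92+92+92+92+92+207 = 848; mod 256 = 80 → 50.
Recomputed tag = 50; claimed = 4b → mismatch.

invalid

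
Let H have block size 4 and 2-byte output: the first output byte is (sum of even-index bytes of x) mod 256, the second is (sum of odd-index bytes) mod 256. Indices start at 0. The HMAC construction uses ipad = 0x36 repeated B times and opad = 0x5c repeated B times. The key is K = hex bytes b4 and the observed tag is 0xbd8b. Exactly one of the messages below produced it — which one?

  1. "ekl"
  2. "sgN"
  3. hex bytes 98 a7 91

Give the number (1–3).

2

Key hex bytes b4 is 1 byte ≤ B = 4; zero-pad to 4 bytes: K' = b4 00 00 00.
K' ⊕ ipad = 82 36 36 36; K' ⊕ opad = e8 5c 5c 5c.
m1: inner = H(82 36 36 36 65 6b 6c) = 89 d7; tag = H(e8 5c 5c 5c 89 d7) = cd8f
m2: inner = H(82 36 36 36 73 67 4e) = 79 d3; tag = H(e8 5c 5c 5c 79 d3) = bd8b ← matches
m3: inner = H(82 36 36 36 98 a7 91) = e1 13; tag = H(e8 5c 5c 5c e1 13) = 25cb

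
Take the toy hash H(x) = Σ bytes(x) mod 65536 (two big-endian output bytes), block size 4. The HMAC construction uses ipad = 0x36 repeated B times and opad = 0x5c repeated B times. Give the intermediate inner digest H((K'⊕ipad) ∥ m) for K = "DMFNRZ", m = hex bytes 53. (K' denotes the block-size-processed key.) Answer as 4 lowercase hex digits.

Key "DMFNRZ" = 44 4d 46 4e 52 5a is 6 bytes > B = 4, so hash it first: H(key) = 01 d1, then zero-pad to 4 bytes: K' = 01 d1 00 00.
K' ⊕ ipad = 37 e7 36 36.
Inner input = 37 e7 36 36 ∥ 53.
Inner hash: sum = 55+231+54+54+83 = 477 → 01 dd.

01dd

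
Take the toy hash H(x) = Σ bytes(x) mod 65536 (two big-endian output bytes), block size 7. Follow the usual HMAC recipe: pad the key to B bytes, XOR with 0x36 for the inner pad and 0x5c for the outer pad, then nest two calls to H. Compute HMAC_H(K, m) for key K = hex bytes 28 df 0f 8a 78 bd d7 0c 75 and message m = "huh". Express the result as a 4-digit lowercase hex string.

Key hex bytes 28 df 0f 8a 78 bd d7 0c 75 is 9 bytes > B = 7, so hash it first: H(key) = 04 2d, then zero-pad to 7 bytes: K' = 04 2d 00 00 00 00 00.
K' ⊕ ipad = 32 1b 36 36 36 36 36.  K' ⊕ opad = 58 71 5c 5c 5c 5c 5c.
Inner input = (K'⊕ipad) ∥ m = 32 1b 36 36 36 36 36 ∥ 68 75 68.
Inner hash: sum = 50+27+54+54+54+54+54+104+117+104 = 672 → 02 a0.
Outer input = (K'⊕opad) ∥ inner = 58 71 5c 5c 5c 5c 5c ∥ 02 a0.
Outer hash (tag): sum = 88+113+92+92+92+92+92+2+160 = 823 → 03 37.

0337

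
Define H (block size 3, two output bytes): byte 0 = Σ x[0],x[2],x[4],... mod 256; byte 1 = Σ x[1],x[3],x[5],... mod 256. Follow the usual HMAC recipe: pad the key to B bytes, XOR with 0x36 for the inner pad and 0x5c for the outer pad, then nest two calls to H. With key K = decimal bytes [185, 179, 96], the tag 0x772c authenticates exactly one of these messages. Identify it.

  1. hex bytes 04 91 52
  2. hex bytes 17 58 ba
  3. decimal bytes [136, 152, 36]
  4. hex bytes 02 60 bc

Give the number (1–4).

Key decimal bytes [185, 179, 96] = b9 b3 60 is exactly B = 3 bytes: K' = b9 b3 60.
K' ⊕ ipad = 8f 85 56; K' ⊕ opad = e5 ef 3c.
m1: inner = H(8f 85 56 04 91 52) = 76 db; tag = H(e5 ef 3c 76 db) = fc65
m2: inner = H(8f 85 56 17 58 ba) = 3d 56; tag = H(e5 ef 3c 3d 56) = 772c ← matches
m3: inner = H(8f 85 56 88 98 24) = 7d 31; tag = H(e5 ef 3c 7d 31) = 526c
m4: inner = H(8f 85 56 02 60 bc) = 45 43; tag = H(e5 ef 3c 45 43) = 6434

2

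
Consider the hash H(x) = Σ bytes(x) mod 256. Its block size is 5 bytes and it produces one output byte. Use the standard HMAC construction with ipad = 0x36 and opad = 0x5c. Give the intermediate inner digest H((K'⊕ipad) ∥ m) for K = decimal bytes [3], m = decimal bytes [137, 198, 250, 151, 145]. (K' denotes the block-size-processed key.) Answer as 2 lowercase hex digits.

7e

Key decimal bytes [3] = 03 is 1 byte ≤ B = 5; zero-pad to 5 bytes: K' = 03 00 00 00 00.
K' ⊕ ipad = 35 36 36 36 36.
Inner input = 35 36 36 36 36 ∥ 89 c6 fa 97 91.
Inner hash: sum = 53+54+54+54+54+137+198+250+151+145 = 1150; mod 256 = 126 → 7e.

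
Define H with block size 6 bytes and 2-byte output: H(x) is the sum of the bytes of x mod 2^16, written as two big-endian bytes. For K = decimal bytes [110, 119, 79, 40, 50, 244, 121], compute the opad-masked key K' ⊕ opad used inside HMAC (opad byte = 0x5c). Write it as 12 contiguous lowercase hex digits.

5ea75c5c5c5c

Key decimal bytes [110, 119, 79, 40, 50, 244, 121] = 6e 77 4f 28 32 f4 79 is 7 bytes > B = 6, so hash it first: H(key) = 02 fb, then zero-pad to 6 bytes: K' = 02 fb 00 00 00 00.
XOR each byte with 0x5c: 02⊕5c=5e, fb⊕5c=a7, 00⊕5c=5c, 00⊕5c=5c, 00⊕5c=5c, 00⊕5c=5c.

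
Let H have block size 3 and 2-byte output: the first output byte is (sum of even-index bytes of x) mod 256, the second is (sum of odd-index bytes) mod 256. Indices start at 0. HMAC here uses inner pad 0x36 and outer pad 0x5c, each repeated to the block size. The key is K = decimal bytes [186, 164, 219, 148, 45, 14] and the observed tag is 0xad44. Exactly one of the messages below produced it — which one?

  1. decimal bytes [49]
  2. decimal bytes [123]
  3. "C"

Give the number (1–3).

Key decimal bytes [186, 164, 219, 148, 45, 14] = ba a4 db 94 2d 0e is 6 bytes > B = 3, so hash it first: H(key) = c2 46, then zero-pad to 3 bytes: K' = c2 46 00.
K' ⊕ ipad = f4 70 36; K' ⊕ opad = 9e 1a 5c.
m1: inner = H(f4 70 36 31) = 2a a1; tag = H(9e 1a 5c 2a a1) = 9b44
m2: inner = H(f4 70 36 7b) = 2a eb; tag = H(9e 1a 5c 2a eb) = e544
m3: inner = H(f4 70 36 43) = 2a b3; tag = H(9e 1a 5c 2a b3) = ad44 ← matches

3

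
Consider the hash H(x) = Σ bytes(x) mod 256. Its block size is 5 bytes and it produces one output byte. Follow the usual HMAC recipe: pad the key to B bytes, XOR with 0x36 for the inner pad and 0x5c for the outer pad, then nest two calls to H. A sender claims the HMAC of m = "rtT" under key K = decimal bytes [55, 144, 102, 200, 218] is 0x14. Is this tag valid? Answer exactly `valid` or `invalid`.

Key decimal bytes [55, 144, 102, 200, 218] = 37 90 66 c8 da is exactly B = 5 bytes: K' = 37 90 66 c8 da.
K' ⊕ ipad = 01 a6 50 fe ec; K' ⊕ opad = 6b cc 3a 94 86.
Inner hash: sum = 1+166+80+254+236+114+116+84 = 1051; mod 256 = 27 → 1b.
Outer hash (recomputed tag): sum = 107+204+58+148+134+27 = 678; mod 256 = 166 → a6.
Recomputed tag = a6; claimed = 14 → mismatch.

invalid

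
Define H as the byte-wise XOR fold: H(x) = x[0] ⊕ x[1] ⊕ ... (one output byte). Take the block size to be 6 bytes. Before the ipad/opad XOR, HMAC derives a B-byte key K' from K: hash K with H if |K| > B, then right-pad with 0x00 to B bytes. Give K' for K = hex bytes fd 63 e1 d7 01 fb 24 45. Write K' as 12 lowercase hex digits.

330000000000

|K| = 8 > B = 6, so first hash the key.
H(K): XOR fd⊕63⊕e1⊕d7⊕01⊕fb⊕24⊕45 = 33.
Zero-pad H(K) = 33 to 6 bytes: K' = 33 00 00 00 00 00.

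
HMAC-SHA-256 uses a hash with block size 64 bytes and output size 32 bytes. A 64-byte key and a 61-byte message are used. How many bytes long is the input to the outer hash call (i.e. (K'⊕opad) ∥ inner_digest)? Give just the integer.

Key is 64 ≤ 64 bytes, zero-padded: |K'| = 64.
Outer input = (K'⊕opad) ∥ H(inner) → 64 + 32 = 96 bytes.

96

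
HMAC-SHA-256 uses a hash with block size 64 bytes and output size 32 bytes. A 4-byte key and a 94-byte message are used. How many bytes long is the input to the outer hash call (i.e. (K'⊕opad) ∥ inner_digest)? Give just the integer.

Key is 4 ≤ 64 bytes, zero-padded: |K'| = 64.
Outer input = (K'⊕opad) ∥ H(inner) → 64 + 32 = 96 bytes.

96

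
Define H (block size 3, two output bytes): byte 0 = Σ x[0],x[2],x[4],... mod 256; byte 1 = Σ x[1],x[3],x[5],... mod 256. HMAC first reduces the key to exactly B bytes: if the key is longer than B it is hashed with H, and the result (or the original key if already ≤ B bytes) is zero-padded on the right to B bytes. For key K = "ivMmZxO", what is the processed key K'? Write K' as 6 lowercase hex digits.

|K| = 7 > B = 3, so first hash the key.
H(K): even-index sum = 351 mod 256 = 95; odd-index sum = 347 mod 256 = 91 → 5f 5b.
Zero-pad H(K) = 5f 5b to 3 bytes: K' = 5f 5b 00.

5f5b00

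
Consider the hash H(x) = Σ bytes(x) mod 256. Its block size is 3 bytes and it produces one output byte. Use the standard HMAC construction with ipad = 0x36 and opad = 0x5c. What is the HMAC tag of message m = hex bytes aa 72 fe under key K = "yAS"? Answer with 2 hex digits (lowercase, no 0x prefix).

96

Key "yAS" = 79 41 53 is exactly B = 3 bytes: K' = 79 41 53.
K' ⊕ ipad = 4f 77 65.  K' ⊕ opad = 25 1d 0f.
Inner input = (K'⊕ipad) ∥ m = 4f 77 65 ∥ aa 72 fe.
Inner hash: sum = 79+119+101+170+114+254 = 837; mod 256 = 69 → 45.
Outer input = (K'⊕opad) ∥ inner = 25 1d 0f ∥ 45.
Outer hash (tag): sum = 37+29+15+69 = 150 → 96.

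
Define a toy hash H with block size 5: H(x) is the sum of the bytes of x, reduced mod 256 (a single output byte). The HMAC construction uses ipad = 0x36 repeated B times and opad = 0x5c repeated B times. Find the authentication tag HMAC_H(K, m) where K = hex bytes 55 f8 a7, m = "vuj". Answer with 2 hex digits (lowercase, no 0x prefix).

e3

Key hex bytes 55 f8 a7 is 3 bytes ≤ B = 5; zero-pad to 5 bytes: K' = 55 f8 a7 00 00.
K' ⊕ ipad = 63 ce 91 36 36.  K' ⊕ opad = 09 a4 fb 5c 5c.
Inner input = (K'⊕ipad) ∥ m = 63 ce 91 36 36 ∥ 76 75 6a.
Inner hash: sum = 99+206+145+54+54+118+117+106 = 899; mod 256 = 131 → 83.
Outer input = (K'⊕opad) ∥ inner = 09 a4 fb 5c 5c ∥ 83.
Outer hash (tag): sum = 9+164+251+92+92+131 = 739; mod 256 = 227 → e3.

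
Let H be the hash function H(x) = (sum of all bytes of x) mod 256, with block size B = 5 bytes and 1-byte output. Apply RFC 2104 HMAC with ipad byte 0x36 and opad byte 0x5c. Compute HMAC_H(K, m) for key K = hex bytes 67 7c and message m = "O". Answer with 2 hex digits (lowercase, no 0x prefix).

fb

Key hex bytes 67 7c is 2 bytes ≤ B = 5; zero-pad to 5 bytes: K' = 67 7c 00 00 00.
K' ⊕ ipad = 51 4a 36 36 36.  K' ⊕ opad = 3b 20 5c 5c 5c.
Inner input = (K'⊕ipad) ∥ m = 51 4a 36 36 36 ∥ 4f.
Inner hash: sum = 81+74+54+54+54+79 = 396; mod 256 = 140 → 8c.
Outer input = (K'⊕opad) ∥ inner = 3b 20 5c 5c 5c ∥ 8c.
Outer hash (tag): sum = 59+32+92+92+92+140 = 507; mod 256 = 251 → fb.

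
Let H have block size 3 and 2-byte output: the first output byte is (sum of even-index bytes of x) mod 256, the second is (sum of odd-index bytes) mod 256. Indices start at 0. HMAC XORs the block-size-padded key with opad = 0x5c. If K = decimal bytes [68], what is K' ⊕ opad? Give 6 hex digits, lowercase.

185c5c

Key decimal bytes [68] = 44 is 1 byte ≤ B = 3; zero-pad to 3 bytes: K' = 44 00 00.
XOR each byte with 0x5c: 44⊕5c=18, 00⊕5c=5c, 00⊕5c=5c.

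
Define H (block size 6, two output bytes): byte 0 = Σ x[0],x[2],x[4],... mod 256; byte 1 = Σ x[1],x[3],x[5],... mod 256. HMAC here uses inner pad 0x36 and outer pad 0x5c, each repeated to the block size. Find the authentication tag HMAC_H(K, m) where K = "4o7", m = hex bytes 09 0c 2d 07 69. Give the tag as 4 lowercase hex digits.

Key "4o7" = 34 6f 37 is 3 bytes ≤ B = 6; zero-pad to 6 bytes: K' = 34 6f 37 00 00 00.
K' ⊕ ipad = 02 59 01 36 36 36.  K' ⊕ opad = 68 33 6b 5c 5c 5c.
Inner input = (K'⊕ipad) ∥ m = 02 59 01 36 36 36 ∥ 09 0c 2d 07 69.
Inner hash: even-index sum = 216 mod 256 = 216; odd-index sum = 216 mod 256 = 216 → d8 d8.
Outer input = (K'⊕opad) ∥ inner = 68 33 6b 5c 5c 5c ∥ d8 d8.
Outer hash (tag): even-index sum = 519 mod 256 = 7; odd-index sum = 451 mod 256 = 195 → 07 c3.

07c3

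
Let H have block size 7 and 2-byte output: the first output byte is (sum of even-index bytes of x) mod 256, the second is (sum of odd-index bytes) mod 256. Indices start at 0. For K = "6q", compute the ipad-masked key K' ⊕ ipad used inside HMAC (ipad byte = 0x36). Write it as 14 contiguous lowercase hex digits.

00473636363636

Key "6q" = 36 71 is 2 bytes ≤ B = 7; zero-pad to 7 bytes: K' = 36 71 00 00 00 00 00.
XOR each byte with 0x36: 36⊕36=00, 71⊕36=47, 00⊕36=36, 00⊕36=36, 00⊕36=36, 00⊕36=36, 00⊕36=36.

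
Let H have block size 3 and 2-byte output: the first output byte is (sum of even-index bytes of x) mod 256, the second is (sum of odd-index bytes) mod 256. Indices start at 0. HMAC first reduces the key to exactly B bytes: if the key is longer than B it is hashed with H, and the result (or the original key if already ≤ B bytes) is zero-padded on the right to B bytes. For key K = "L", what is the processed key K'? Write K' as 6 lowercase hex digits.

4c0000

Key "L" = 4c is 1 byte ≤ B = 3; zero-pad to 3 bytes: K' = 4c 00 00.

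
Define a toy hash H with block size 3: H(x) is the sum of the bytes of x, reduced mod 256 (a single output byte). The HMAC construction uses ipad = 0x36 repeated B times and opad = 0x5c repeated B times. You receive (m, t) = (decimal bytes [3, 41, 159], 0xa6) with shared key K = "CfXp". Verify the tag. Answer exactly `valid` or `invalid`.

invalid

Key "CfXp" = 43 66 58 70 is 4 bytes > B = 3, so hash it first: H(key) = 71, then zero-pad to 3 bytes: K' = 71 00 00.
K' ⊕ ipad = 47 36 36; K' ⊕ opad = 2d 5c 5c.
Inner hash: sum = 71+54+54+3+41+159 = 382; mod 256 = 126 → 7e.
Outer hash (recomputed tag): sum = 45+92+92+126 = 355; mod 256 = 99 → 63.
Recomputed tag = 63; claimed = a6 → mismatch.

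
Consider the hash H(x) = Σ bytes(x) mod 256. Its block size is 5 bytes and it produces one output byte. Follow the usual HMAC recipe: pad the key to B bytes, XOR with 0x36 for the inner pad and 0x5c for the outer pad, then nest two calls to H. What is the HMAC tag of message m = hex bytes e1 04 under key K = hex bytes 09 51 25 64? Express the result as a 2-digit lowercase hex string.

Key hex bytes 09 51 25 64 is 4 bytes ≤ B = 5; zero-pad to 5 bytes: K' = 09 51 25 64 00.
K' ⊕ ipad = 3f 67 13 52 36.  K' ⊕ opad = 55 0d 79 38 5c.
Inner input = (K'⊕ipad) ∥ m = 3f 67 13 52 36 ∥ e1 04.
Inner hash: sum = 63+103+19+82+54+225+4 = 550; mod 256 = 38 → 26.
Outer input = (K'⊕opad) ∥ inner = 55 0d 79 38 5c ∥ 26.
Outer hash (tag): sum = 85+13+121+56+92+38 = 405; mod 256 = 149 → 95.

95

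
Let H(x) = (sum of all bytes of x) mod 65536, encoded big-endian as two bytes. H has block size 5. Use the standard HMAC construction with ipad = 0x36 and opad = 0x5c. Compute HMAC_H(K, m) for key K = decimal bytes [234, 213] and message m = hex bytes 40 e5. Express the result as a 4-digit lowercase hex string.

02dc

Key decimal bytes [234, 213] = ea d5 is 2 bytes ≤ B = 5; zero-pad to 5 bytes: K' = ea d5 00 00 00.
K' ⊕ ipad = dc e3 36 36 36.  K' ⊕ opad = b6 89 5c 5c 5c.
Inner input = (K'⊕ipad) ∥ m = dc e3 36 36 36 ∥ 40 e5.
Inner hash: sum = 220+227+54+54+54+64+229 = 902 → 03 86.
Outer input = (K'⊕opad) ∥ inner = b6 89 5c 5c 5c ∥ 03 86.
Outer hash (tag): sum = 182+137+92+92+92+3+134 = 732 → 02 dc.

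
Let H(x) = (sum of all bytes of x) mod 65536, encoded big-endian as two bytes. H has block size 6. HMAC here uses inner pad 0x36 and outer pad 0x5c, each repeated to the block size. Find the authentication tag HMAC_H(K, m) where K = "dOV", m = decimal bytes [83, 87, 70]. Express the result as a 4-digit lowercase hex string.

0228

Key "dOV" = 64 4f 56 is 3 bytes ≤ B = 6; zero-pad to 6 bytes: K' = 64 4f 56 00 00 00.
K' ⊕ ipad = 52 79 60 36 36 36.  K' ⊕ opad = 38 13 0a 5c 5c 5c.
Inner input = (K'⊕ipad) ∥ m = 52 79 60 36 36 36 ∥ 53 57 46.
Inner hash: sum = 82+121+96+54+54+54+83+87+70 = 701 → 02 bd.
Outer input = (K'⊕opad) ∥ inner = 38 13 0a 5c 5c 5c ∥ 02 bd.
Outer hash (tag): sum = 56+19+10+92+92+92+2+189 = 552 → 02 28.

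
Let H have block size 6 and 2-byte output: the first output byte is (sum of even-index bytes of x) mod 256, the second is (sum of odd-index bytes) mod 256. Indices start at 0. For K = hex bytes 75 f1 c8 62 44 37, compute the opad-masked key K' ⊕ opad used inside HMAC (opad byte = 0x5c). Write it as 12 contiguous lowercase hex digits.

29ad943e186b

Key hex bytes 75 f1 c8 62 44 37 is exactly B = 6 bytes: K' = 75 f1 c8 62 44 37.
XOR each byte with 0x5c: 75⊕5c=29, f1⊕5c=ad, c8⊕5c=94, 62⊕5c=3e, 44⊕5c=18, 37⊕5c=6b.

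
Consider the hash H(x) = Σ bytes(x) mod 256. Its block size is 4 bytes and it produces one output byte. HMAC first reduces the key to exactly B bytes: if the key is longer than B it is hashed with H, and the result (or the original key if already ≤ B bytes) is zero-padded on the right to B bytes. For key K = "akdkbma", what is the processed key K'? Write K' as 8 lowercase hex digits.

cb000000

|K| = 7 > B = 4, so first hash the key.
H(K): sum = 97+107+100+107+98+109+97 = 715; mod 256 = 203 → cb.
Zero-pad H(K) = cb to 4 bytes: K' = cb 00 00 00.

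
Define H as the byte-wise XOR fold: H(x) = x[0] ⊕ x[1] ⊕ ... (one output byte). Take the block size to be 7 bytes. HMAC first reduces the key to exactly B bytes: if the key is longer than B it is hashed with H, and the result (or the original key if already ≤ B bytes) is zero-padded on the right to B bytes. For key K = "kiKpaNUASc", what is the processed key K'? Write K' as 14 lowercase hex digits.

32000000000000

|K| = 10 > B = 7, so first hash the key.
H(K): XOR 6b⊕69⊕4b⊕70⊕61⊕4e⊕55⊕41⊕53⊕63 = 32.
Zero-pad H(K) = 32 to 7 bytes: K' = 32 00 00 00 00 00 00.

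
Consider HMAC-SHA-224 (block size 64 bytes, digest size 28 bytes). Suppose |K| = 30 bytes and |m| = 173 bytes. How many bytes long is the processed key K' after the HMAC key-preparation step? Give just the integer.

Key is 30 ≤ 64 bytes, zero-padded: |K'| = 64.

64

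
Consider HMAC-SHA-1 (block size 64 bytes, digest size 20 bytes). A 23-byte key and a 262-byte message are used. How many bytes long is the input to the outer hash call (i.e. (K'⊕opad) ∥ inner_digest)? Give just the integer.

84

Key is 23 ≤ 64 bytes, zero-padded: |K'| = 64.
Outer input = (K'⊕opad) ∥ H(inner) → 64 + 20 = 84 bytes.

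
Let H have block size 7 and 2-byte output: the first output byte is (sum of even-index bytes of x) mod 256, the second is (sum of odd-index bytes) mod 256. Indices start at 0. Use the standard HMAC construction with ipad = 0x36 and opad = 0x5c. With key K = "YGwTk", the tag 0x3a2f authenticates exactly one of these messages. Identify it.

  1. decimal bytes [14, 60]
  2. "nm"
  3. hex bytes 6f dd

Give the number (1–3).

2

Key "YGwTk" = 59 47 77 54 6b is 5 bytes ≤ B = 7; zero-pad to 7 bytes: K' = 59 47 77 54 6b 00 00.
K' ⊕ ipad = 6f 71 41 62 5d 36 36; K' ⊕ opad = 05 1b 2b 08 37 5c 5c.
m1: inner = H(6f 71 41 62 5d 36 36 0e 3c) = 7f 17; tag = H(05 1b 2b 08 37 5c 5c 7f 17) = dafe
m2: inner = H(6f 71 41 62 5d 36 36 6e 6d) = b0 77; tag = H(05 1b 2b 08 37 5c 5c b0 77) = 3a2f ← matches
m3: inner = H(6f 71 41 62 5d 36 36 6f dd) = 20 78; tag = H(05 1b 2b 08 37 5c 5c 20 78) = 3b9f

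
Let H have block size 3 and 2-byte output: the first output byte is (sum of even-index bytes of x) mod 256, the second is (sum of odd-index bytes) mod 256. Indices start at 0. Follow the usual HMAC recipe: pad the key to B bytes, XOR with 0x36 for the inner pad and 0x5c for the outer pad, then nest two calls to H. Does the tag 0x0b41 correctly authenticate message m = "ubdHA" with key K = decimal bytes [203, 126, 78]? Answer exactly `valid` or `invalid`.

valid

Key decimal bytes [203, 126, 78] = cb 7e 4e is exactly B = 3 bytes: K' = cb 7e 4e.
K' ⊕ ipad = fd 48 78; K' ⊕ opad = 97 22 12.
Inner hash: even-index sum = 543 mod 256 = 31; odd-index sum = 354 mod 256 = 98 → 1f 62.
Outer hash (recomputed tag): even-index sum = 267 mod 256 = 11; odd-index sum = 65 mod 256 = 65 → 0b 41.
Recomputed tag = 0b41; claimed = 0b41 → match.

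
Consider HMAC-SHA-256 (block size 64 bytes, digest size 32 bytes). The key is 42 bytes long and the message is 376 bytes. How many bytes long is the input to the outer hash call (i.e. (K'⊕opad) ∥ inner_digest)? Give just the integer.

96

Key is 42 ≤ 64 bytes, zero-padded: |K'| = 64.
Outer input = (K'⊕opad) ∥ H(inner) → 64 + 32 = 96 bytes.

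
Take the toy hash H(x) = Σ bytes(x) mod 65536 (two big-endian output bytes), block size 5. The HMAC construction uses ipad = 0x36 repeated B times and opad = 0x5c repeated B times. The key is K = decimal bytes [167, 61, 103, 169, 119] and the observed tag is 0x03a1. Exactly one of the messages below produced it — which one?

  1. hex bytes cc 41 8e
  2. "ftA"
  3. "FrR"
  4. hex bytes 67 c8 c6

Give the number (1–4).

Key decimal bytes [167, 61, 103, 169, 119] = a7 3d 67 a9 77 is exactly B = 5 bytes: K' = a7 3d 67 a9 77.
K' ⊕ ipad = 91 0b 51 9f 41; K' ⊕ opad = fb 61 3b f5 2b.
m1: inner = H(91 0b 51 9f 41 cc 41 8e) = 03 68; tag = H(fb 61 3b f5 2b 03 68) = 0322
m2: inner = H(91 0b 51 9f 41 66 74 41) = 02 e8; tag = H(fb 61 3b f5 2b 02 e8) = 03a1 ← matches
m3: inner = H(91 0b 51 9f 41 46 72 52) = 02 d7; tag = H(fb 61 3b f5 2b 02 d7) = 0390
m4: inner = H(91 0b 51 9f 41 67 c8 c6) = 03 c2; tag = H(fb 61 3b f5 2b 03 c2) = 037c

2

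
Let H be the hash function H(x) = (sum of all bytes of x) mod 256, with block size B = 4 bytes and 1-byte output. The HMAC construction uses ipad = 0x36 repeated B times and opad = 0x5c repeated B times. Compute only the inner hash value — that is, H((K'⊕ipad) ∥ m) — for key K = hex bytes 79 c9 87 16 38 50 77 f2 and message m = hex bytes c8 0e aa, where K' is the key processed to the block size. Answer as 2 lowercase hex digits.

08

Key hex bytes 79 c9 87 16 38 50 77 f2 is 8 bytes > B = 4, so hash it first: H(key) = d0, then zero-pad to 4 bytes: K' = d0 00 00 00.
K' ⊕ ipad = e6 36 36 36.
Inner input = e6 36 36 36 ∥ c8 0e aa.
Inner hash: sum = 230+54+54+54+200+14+170 = 776; mod 256 = 8 → 08.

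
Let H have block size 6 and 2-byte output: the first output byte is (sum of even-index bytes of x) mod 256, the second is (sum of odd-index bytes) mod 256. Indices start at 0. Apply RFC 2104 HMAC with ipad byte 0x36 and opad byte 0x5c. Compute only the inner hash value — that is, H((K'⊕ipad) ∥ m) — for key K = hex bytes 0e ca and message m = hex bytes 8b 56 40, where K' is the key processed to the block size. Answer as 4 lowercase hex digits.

Key hex bytes 0e ca is 2 bytes ≤ B = 6; zero-pad to 6 bytes: K' = 0e ca 00 00 00 00.
K' ⊕ ipad = 38 fc 36 36 36 36.
Inner input = 38 fc 36 36 36 36 ∥ 8b 56 40.
Inner hash: even-index sum = 367 mod 256 = 111; odd-index sum = 446 mod 256 = 190 → 6f be.

6fbe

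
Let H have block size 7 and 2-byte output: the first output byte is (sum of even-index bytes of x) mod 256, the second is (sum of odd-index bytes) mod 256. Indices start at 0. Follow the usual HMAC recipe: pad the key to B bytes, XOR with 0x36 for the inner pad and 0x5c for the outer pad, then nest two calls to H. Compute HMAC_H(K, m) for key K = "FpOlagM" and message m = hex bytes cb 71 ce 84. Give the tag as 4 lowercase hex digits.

0547

Key "FpOlagM" = 46 70 4f 6c 61 67 4d is exactly B = 7 bytes: K' = 46 70 4f 6c 61 67 4d.
K' ⊕ ipad = 70 46 79 5a 57 51 7b.  K' ⊕ opad = 1a 2c 13 30 3d 3b 11.
Inner input = (K'⊕ipad) ∥ m = 70 46 79 5a 57 51 7b ∥ cb 71 ce 84.
Inner hash: even-index sum = 688 mod 256 = 176; odd-index sum = 650 mod 256 = 138 → b0 8a.
Outer input = (K'⊕opad) ∥ inner = 1a 2c 13 30 3d 3b 11 ∥ b0 8a.
Outer hash (tag): even-index sum = 261 mod 256 = 5; odd-index sum = 327 mod 256 = 71 → 05 47.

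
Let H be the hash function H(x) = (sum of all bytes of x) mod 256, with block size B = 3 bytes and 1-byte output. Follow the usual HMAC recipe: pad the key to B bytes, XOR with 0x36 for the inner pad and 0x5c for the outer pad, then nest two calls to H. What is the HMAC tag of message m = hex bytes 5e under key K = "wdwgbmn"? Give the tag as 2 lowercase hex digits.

ec

Key "wdwgbmn" = 77 64 77 67 62 6d 6e is 7 bytes > B = 3, so hash it first: H(key) = f6, then zero-pad to 3 bytes: K' = f6 00 00.
K' ⊕ ipad = c0 36 36.  K' ⊕ opad = aa 5c 5c.
Inner input = (K'⊕ipad) ∥ m = c0 36 36 ∥ 5e.
Inner hash: sum = 192+54+54+94 = 394; mod 256 = 138 → 8a.
Outer input = (K'⊕opad) ∥ inner = aa 5c 5c ∥ 8a.
Outer hash (tag): sum = 170+92+92+138 = 492; mod 256 = 236 → ec.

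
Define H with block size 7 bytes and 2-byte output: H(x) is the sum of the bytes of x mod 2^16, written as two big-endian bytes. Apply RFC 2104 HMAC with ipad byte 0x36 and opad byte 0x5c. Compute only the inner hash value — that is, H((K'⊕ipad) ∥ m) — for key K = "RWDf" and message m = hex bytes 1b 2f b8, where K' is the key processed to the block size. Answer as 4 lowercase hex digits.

032b

Key "RWDf" = 52 57 44 66 is 4 bytes ≤ B = 7; zero-pad to 7 bytes: K' = 52 57 44 66 00 00 00.
K' ⊕ ipad = 64 61 72 50 36 36 36.
Inner input = 64 61 72 50 36 36 36 ∥ 1b 2f b8.
Inner hash: sum = 100+97+114+80+54+54+54+27+47+184 = 811 → 03 2b.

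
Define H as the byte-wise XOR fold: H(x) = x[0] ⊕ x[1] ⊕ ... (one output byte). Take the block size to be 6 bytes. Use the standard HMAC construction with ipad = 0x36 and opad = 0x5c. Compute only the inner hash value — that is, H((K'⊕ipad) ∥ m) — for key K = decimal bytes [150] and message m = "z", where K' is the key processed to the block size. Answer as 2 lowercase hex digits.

ec

Key decimal bytes [150] = 96 is 1 byte ≤ B = 6; zero-pad to 6 bytes: K' = 96 00 00 00 00 00.
K' ⊕ ipad = a0 36 36 36 36 36.
Inner input = a0 36 36 36 36 36 ∥ 7a.
Inner hash: XOR a0⊕36⊕36⊕36⊕36⊕36⊕7a = ec.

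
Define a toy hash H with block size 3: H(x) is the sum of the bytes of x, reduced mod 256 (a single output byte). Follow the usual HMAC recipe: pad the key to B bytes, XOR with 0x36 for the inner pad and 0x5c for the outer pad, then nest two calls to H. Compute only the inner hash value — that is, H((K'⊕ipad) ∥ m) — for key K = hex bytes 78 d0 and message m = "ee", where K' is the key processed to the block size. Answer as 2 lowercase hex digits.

Key hex bytes 78 d0 is 2 bytes ≤ B = 3; zero-pad to 3 bytes: K' = 78 d0 00.
K' ⊕ ipad = 4e e6 36.
Inner input = 4e e6 36 ∥ 65 65.
Inner hash: sum = 78+230+54+101+101 = 564; mod 256 = 52 → 34.

34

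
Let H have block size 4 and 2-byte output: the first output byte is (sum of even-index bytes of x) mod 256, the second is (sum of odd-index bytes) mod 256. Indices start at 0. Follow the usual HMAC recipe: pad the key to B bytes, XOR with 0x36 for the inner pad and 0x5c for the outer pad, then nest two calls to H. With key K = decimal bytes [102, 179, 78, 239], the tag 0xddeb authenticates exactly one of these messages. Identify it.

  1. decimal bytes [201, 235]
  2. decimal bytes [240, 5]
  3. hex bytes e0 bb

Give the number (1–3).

1

Key decimal bytes [102, 179, 78, 239] = 66 b3 4e ef is exactly B = 4 bytes: K' = 66 b3 4e ef.
K' ⊕ ipad = 50 85 78 d9; K' ⊕ opad = 3a ef 12 b3.
m1: inner = H(50 85 78 d9 c9 eb) = 91 49; tag = H(3a ef 12 b3 91 49) = ddeb ← matches
m2: inner = H(50 85 78 d9 f0 05) = b8 63; tag = H(3a ef 12 b3 b8 63) = 0405
m3: inner = H(50 85 78 d9 e0 bb) = a8 19; tag = H(3a ef 12 b3 a8 19) = f4bb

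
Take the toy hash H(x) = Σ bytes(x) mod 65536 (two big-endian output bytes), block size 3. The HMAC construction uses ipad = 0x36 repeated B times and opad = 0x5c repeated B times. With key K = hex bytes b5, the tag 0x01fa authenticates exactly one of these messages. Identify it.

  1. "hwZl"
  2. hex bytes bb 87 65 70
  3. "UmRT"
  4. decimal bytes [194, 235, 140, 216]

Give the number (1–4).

Key hex bytes b5 is 1 byte ≤ B = 3; zero-pad to 3 bytes: K' = b5 00 00.
K' ⊕ ipad = 83 36 36; K' ⊕ opad = e9 5c 5c.
m1: inner = H(83 36 36 68 77 5a 6c) = 02 94; tag = H(e9 5c 5c 02 94) = 0237
m2: inner = H(83 36 36 bb 87 65 70) = 03 06; tag = H(e9 5c 5c 03 06) = 01aa
m3: inner = H(83 36 36 55 6d 52 54) = 02 57; tag = H(e9 5c 5c 02 57) = 01fa ← matches
m4: inner = H(83 36 36 c2 eb 8c d8) = 04 00; tag = H(e9 5c 5c 04 00) = 01a5

3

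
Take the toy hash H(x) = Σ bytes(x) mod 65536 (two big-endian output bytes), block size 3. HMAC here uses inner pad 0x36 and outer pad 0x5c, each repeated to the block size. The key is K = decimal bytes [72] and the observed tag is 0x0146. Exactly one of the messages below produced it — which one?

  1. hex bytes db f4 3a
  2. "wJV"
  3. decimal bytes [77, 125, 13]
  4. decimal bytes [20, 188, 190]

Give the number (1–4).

4

Key decimal bytes [72] = 48 is 1 byte ≤ B = 3; zero-pad to 3 bytes: K' = 48 00 00.
K' ⊕ ipad = 7e 36 36; K' ⊕ opad = 14 5c 5c.
m1: inner = H(7e 36 36 db f4 3a) = 02 f3; tag = H(14 5c 5c 02 f3) = 01c1
m2: inner = H(7e 36 36 77 4a 56) = 02 01; tag = H(14 5c 5c 02 01) = 00cf
m3: inner = H(7e 36 36 4d 7d 0d) = 01 c1; tag = H(14 5c 5c 01 c1) = 018e
m4: inner = H(7e 36 36 14 bc be) = 02 78; tag = H(14 5c 5c 02 78) = 0146 ← matches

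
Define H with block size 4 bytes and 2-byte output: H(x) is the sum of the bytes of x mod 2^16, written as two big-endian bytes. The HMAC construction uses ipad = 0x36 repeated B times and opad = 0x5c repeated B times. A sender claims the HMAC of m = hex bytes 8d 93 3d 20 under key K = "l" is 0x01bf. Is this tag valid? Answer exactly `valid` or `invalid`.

valid

Key "l" = 6c is 1 byte ≤ B = 4; zero-pad to 4 bytes: K' = 6c 00 00 00.
K' ⊕ ipad = 5a 36 36 36; K' ⊕ opad = 30 5c 5c 5c.
Inner hash: sum = 90+54+54+54+141+147+61+32 = 633 → 02 79.
Outer hash (recomputed tag): sum = 48+92+92+92+2+121 = 447 → 01 bf.
Recomputed tag = 01bf; claimed = 01bf → match.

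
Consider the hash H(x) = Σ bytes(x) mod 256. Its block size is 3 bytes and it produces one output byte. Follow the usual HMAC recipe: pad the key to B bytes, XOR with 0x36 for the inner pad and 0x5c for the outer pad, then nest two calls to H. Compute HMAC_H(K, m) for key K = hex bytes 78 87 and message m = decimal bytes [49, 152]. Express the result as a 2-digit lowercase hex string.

Key hex bytes 78 87 is 2 bytes ≤ B = 3; zero-pad to 3 bytes: K' = 78 87 00.
K' ⊕ ipad = 4e b1 36.  K' ⊕ opad = 24 db 5c.
Inner input = (K'⊕ipad) ∥ m = 4e b1 36 ∥ 31 98.
Inner hash: sum = 78+177+54+49+152 = 510; mod 256 = 254 → fe.
Outer input = (K'⊕opad) ∥ inner = 24 db 5c ∥ fe.
Outer hash (tag): sum = 36+219+92+254 = 601; mod 256 = 89 → 59.

59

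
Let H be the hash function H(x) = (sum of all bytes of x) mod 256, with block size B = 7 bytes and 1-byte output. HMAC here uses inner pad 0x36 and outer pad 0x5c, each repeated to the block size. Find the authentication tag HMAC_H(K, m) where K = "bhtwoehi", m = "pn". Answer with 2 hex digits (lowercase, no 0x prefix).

bc

Key "bhtwoehi" = 62 68 74 77 6f 65 68 69 is 8 bytes > B = 7, so hash it first: H(key) = 5a, then zero-pad to 7 bytes: K' = 5a 00 00 00 00 00 00.
K' ⊕ ipad = 6c 36 36 36 36 36 36.  K' ⊕ opad = 06 5c 5c 5c 5c 5c 5c.
Inner input = (K'⊕ipad) ∥ m = 6c 36 36 36 36 36 36 ∥ 70 6e.
Inner hash: sum = 108+54+54+54+54+54+54+112+110 = 654; mod 256 = 142 → 8e.
Outer input = (K'⊕opad) ∥ inner = 06 5c 5c 5c 5c 5c 5c ∥ 8e.
Outer hash (tag): sum = 6+92+92+92+92+92+92+142 = 700; mod 256 = 188 → bc.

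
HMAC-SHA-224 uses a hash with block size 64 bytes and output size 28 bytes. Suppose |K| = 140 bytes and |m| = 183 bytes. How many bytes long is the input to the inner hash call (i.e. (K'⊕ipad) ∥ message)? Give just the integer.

Key is 140 > 64 bytes, so it is hashed to 28 bytes then zero-padded to 64: |K'| = 64.
Inner input = (K'⊕ipad) ∥ m → 64 + 183 = 247 bytes.

247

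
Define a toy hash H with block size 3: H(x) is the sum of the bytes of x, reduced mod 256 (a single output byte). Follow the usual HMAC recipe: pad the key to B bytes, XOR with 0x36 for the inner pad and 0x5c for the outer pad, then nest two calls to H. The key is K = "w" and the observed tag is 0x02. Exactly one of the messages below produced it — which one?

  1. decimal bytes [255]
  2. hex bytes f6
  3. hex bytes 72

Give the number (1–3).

3

Key "w" = 77 is 1 byte ≤ B = 3; zero-pad to 3 bytes: K' = 77 00 00.
K' ⊕ ipad = 41 36 36; K' ⊕ opad = 2b 5c 5c.
m1: inner = H(41 36 36 ff) = ac; tag = H(2b 5c 5c ac) = 8f
m2: inner = H(41 36 36 f6) = a3; tag = H(2b 5c 5c a3) = 86
m3: inner = H(41 36 36 72) = 1f; tag = H(2b 5c 5c 1f) = 02 ← matches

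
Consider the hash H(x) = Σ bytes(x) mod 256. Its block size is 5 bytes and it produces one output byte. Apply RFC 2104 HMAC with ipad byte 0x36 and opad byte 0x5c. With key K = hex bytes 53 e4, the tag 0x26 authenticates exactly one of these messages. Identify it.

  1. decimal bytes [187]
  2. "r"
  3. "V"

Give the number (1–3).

Key hex bytes 53 e4 is 2 bytes ≤ B = 5; zero-pad to 5 bytes: K' = 53 e4 00 00 00.
K' ⊕ ipad = 65 d2 36 36 36; K' ⊕ opad = 0f b8 5c 5c 5c.
m1: inner = H(65 d2 36 36 36 bb) = 94; tag = H(0f b8 5c 5c 5c 94) = 6f
m2: inner = H(65 d2 36 36 36 72) = 4b; tag = H(0f b8 5c 5c 5c 4b) = 26 ← matches
m3: inner = H(65 d2 36 36 36 56) = 2f; tag = H(0f b8 5c 5c 5c 2f) = 0a

2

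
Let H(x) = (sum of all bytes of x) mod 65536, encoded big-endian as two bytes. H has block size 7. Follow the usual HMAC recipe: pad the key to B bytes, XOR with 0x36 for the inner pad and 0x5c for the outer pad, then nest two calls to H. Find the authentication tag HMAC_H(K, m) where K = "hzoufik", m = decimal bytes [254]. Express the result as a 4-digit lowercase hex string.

01af

Key "hzoufik" = 68 7a 6f 75 66 69 6b is exactly B = 7 bytes: K' = 68 7a 6f 75 66 69 6b.
K' ⊕ ipad = 5e 4c 59 43 50 5f 5d.  K' ⊕ opad = 34 26 33 29 3a 35 37.
Inner input = (K'⊕ipad) ∥ m = 5e 4c 59 43 50 5f 5d ∥ fe.
Inner hash: sum = 94+76+89+67+80+95+93+254 = 848 → 03 50.
Outer input = (K'⊕opad) ∥ inner = 34 26 33 29 3a 35 37 ∥ 03 50.
Outer hash (tag): sum = 52+38+51+41+58+53+55+3+80 = 431 → 01 af.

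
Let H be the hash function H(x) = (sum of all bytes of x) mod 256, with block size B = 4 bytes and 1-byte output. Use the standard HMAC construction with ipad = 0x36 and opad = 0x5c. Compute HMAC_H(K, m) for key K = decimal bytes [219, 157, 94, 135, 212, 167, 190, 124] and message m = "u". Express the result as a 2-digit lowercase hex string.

9d

Key decimal bytes [219, 157, 94, 135, 212, 167, 190, 124] = db 9d 5e 87 d4 a7 be 7c is 8 bytes > B = 4, so hash it first: H(key) = 12, then zero-pad to 4 bytes: K' = 12 00 00 00.
K' ⊕ ipad = 24 36 36 36.  K' ⊕ opad = 4e 5c 5c 5c.
Inner input = (K'⊕ipad) ∥ m = 24 36 36 36 ∥ 75.
Inner hash: sum = 36+54+54+54+117 = 315; mod 256 = 59 → 3b.
Outer input = (K'⊕opad) ∥ inner = 4e 5c 5c 5c ∥ 3b.
Outer hash (tag): sum = 78+92+92+92+59 = 413; mod 256 = 157 → 9d.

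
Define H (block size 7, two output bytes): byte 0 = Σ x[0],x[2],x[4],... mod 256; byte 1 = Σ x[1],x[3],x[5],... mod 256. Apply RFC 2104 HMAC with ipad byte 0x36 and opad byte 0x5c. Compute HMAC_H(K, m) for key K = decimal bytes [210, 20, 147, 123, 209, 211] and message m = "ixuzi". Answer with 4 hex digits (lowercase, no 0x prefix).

Key decimal bytes [210, 20, 147, 123, 209, 211] = d2 14 93 7b d1 d3 is 6 bytes ≤ B = 7; zero-pad to 7 bytes: K' = d2 14 93 7b d1 d3 00.
K' ⊕ ipad = e4 22 a5 4d e7 e5 36.  K' ⊕ opad = 8e 48 cf 27 8d 8f 5c.
Inner input = (K'⊕ipad) ∥ m = e4 22 a5 4d e7 e5 36 ∥ 69 78 75 7a 69.
Inner hash: even-index sum = 920 mod 256 = 152; odd-index sum = 667 mod 256 = 155 → 98 9b.
Outer input = (K'⊕opad) ∥ inner = 8e 48 cf 27 8d 8f 5c ∥ 98 9b.
Outer hash (tag): even-index sum = 737 mod 256 = 225; odd-index sum = 406 mod 256 = 150 → e1 96.

e196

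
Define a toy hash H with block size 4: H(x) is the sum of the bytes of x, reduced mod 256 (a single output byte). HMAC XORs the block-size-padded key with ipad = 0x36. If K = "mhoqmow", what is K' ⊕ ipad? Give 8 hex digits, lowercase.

3e363636

Key "mhoqmow" = 6d 68 6f 71 6d 6f 77 is 7 bytes > B = 4, so hash it first: H(key) = 08, then zero-pad to 4 bytes: K' = 08 00 00 00.
XOR each byte with 0x36: 08⊕36=3e, 00⊕36=36, 00⊕36=36, 00⊕36=36.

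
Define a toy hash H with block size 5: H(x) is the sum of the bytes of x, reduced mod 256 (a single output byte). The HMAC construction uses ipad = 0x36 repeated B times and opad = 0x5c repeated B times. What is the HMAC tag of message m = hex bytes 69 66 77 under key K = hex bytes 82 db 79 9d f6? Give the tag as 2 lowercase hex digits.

Key hex bytes 82 db 79 9d f6 is exactly B = 5 bytes: K' = 82 db 79 9d f6.
K' ⊕ ipad = b4 ed 4f ab c0.  K' ⊕ opad = de 87 25 c1 aa.
Inner input = (K'⊕ipad) ∥ m = b4 ed 4f ab c0 ∥ 69 66 77.
Inner hash: sum = 180+237+79+171+192+105+102+119 = 1185; mod 256 = 161 → a1.
Outer input = (K'⊕opad) ∥ inner = de 87 25 c1 aa ∥ a1.
Outer hash (tag): sum = 222+135+37+193+170+161 = 918; mod 256 = 150 → 96.

96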